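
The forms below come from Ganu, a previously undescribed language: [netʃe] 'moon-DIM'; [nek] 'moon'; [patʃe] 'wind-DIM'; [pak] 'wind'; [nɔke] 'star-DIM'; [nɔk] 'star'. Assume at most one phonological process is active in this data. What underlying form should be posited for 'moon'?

The stem for 'moon' ends in [tʃ] in [netʃe] but [k] in [nek].
But 'star' keeps [k] in both environments ([nɔke], [nɔk]), so there is no rule changing /k/ to [tʃ] before the DIM suffix.
So /tʃ/ is underlying, and a rule of depalatalization — palato-alveolar /tʃ/ becomes [k] when no front vowel follows — gives [k].
Hence 'moon' is /netʃ/ underlyingly.

/netʃ/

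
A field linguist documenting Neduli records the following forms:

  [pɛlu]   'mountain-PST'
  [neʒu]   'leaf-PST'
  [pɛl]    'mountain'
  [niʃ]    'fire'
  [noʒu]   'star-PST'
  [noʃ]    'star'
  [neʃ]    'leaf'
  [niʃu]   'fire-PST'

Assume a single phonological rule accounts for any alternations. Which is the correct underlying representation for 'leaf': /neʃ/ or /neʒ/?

The root 'leaf' surfaces as [neʃ] and [neʒu], with a stem-final [ʃ] ~ [ʒ] alternation.
But 'fire' keeps [ʃ] in both environments ([niʃ], [niʃu]), so there is no rule changing /ʃ/ to [ʒ] before the PST suffix.
The alternation reflects word-final obstruent devoicing: voiced obstruents become voiceless word-finally. /ʒ/ is underlying.

/neʒ/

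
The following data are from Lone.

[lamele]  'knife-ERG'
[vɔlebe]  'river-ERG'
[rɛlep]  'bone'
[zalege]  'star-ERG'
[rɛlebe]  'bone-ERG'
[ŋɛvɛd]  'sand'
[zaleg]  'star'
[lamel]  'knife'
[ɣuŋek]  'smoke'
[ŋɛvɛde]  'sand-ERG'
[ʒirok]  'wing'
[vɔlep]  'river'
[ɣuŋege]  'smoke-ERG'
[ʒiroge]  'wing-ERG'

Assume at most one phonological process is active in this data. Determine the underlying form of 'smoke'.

/ɣuŋek/

'smoke' shows [k] ~ [g] at the end of the stem ([ɣuŋek] vs [ɣuŋege]).
But 'star' keeps [g] in both environments ([zaleg], [zalege]), so there is no rule changing /g/ to [k] in isolation.
Therefore /k/ is basic and [g] is derived by intervocalic voicing (voiceless stops become voiced between vowels).
Hence 'smoke' is /ɣuŋek/ underlyingly.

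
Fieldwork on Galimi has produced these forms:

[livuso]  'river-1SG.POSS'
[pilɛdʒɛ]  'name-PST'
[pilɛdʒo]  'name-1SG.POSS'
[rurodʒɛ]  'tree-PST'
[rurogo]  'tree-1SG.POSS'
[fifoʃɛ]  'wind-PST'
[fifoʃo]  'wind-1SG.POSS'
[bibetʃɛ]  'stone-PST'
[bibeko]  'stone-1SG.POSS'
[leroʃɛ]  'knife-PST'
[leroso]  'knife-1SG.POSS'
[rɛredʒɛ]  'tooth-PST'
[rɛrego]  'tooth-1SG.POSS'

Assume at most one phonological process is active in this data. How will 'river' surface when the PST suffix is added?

'knife' shows [ʃ] ~ [s] at the end of the stem ([leroʃɛ] vs [leroso]).
Compare 'wind', with invariant [ʃ] in [fifoʃɛ] and [fifoʃo]: an analysis with underlying /ʃ/ and a rule producing [s] before the 1SG.POSS suffix would wrongly predict alternation here too.
So /s/ is underlying, and a rule of palatalization before a front vowel — /k/, /g/ and /s/ become palato-alveolar [tʃ], [dʒ] and [ʃ] before a front vowel — gives [ʃ].
The one attested form of 'river', [livuso], shows underlying /livus/. Applying the same rule before a front vowel gives [livuʃɛ].

[livuʃɛ]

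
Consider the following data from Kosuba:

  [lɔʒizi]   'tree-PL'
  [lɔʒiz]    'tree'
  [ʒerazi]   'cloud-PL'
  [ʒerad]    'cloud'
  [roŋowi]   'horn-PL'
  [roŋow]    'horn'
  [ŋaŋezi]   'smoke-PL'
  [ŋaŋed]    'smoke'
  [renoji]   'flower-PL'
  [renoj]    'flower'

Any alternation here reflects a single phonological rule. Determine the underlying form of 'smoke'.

In [ŋaŋezi] and [ŋaŋed] the final segment of 'smoke' alternates: [z] ~ [d].
Compare 'tree', with invariant [z] in [lɔʒizi] and [lɔʒiz]: an analysis with underlying /z/ and a rule producing [d] in isolation would wrongly predict alternation here too.
The underlying segment must be /d/; voiced stops become fricatives between vowels, yielding [z] there.

/ŋaŋed/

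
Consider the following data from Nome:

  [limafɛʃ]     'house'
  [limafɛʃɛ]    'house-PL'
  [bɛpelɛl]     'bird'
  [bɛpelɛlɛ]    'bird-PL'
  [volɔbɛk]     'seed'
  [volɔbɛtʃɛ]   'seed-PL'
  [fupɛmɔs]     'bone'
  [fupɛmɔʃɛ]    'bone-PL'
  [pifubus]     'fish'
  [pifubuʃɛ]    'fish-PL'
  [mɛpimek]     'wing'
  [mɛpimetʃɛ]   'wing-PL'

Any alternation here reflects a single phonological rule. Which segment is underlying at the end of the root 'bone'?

/s/

'bone' shows [s] ~ [ʃ] at the end of the stem ([fupɛmɔs] vs [fupɛmɔʃɛ]).
The stem 'house' ([limafɛʃ], [limafɛʃɛ]) shows [ʃ] unchanged in both environments, so [ʃ] cannot be basic with [s] derived in isolation.
So /s/ is underlying, and a rule of palatalization before a front vowel — /k/ and /s/ become palato-alveolar [tʃ] and [ʃ] before a front vowel — gives [ʃ].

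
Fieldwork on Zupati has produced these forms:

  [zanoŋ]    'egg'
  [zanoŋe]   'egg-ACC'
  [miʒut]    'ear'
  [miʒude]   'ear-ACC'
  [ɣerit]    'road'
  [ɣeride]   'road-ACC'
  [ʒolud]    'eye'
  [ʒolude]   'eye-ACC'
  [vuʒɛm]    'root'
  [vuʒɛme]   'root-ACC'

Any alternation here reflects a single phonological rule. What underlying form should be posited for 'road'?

In [ɣerit] and [ɣeride] the final segment of 'road' alternates: [t] ~ [d].
If /d/ were underlying and a rule turned it into [t] in isolation, 'eye' would also alternate; but it has [d] in both [ʒolud] and [ʒolude].
Therefore /t/ is basic and [d] is derived by intervocalic voicing (voiceless stops become voiced between vowels).
The underlying form of 'road' is therefore /ɣerit/.

/ɣerit/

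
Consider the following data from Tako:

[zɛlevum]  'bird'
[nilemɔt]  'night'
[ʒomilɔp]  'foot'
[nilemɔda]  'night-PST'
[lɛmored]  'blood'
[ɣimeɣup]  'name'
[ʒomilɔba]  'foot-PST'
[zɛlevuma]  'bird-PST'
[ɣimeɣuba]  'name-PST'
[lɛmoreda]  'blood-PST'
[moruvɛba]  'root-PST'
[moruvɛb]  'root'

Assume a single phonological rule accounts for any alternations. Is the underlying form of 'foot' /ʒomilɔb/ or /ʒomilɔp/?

The stem for 'foot' ends in [b] in [ʒomilɔba] but [p] in [ʒomilɔp].
The stem 'root' ([moruvɛba], [moruvɛb]) shows [b] unchanged in both environments, so [b] cannot be basic with [p] derived in isolation.
Therefore /p/ is basic and [b] is derived by intervocalic voicing (voiceless stops become voiced between vowels).

/ʒomilɔp/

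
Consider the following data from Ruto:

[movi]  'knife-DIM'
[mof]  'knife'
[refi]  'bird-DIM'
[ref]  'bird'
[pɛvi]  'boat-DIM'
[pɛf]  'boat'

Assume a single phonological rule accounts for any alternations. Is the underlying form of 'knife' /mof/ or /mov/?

/mov/

The stem for 'knife' ends in [v] in [movi] but [f] in [mof].
Compare 'bird', with invariant [f] in [refi] and [ref]: an analysis with underlying /f/ and a rule producing [v] before the DIM suffix would wrongly predict alternation here too.
The alternation reflects word-final obstruent devoicing: voiced obstruents become voiceless word-finally. /v/ is underlying.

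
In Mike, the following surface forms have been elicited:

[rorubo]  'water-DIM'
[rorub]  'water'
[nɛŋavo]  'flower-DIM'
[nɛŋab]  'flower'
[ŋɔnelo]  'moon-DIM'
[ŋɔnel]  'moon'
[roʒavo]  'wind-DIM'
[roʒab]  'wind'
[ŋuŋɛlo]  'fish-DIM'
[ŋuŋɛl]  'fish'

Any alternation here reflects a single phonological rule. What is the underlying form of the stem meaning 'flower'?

/nɛŋav/

The root 'flower' surfaces as [nɛŋavo] and [nɛŋab], with a stem-final [v] ~ [b] alternation.
Compare 'water', with invariant [b] in [rorubo] and [rorub]: an analysis with underlying /b/ and a rule producing [v] before the DIM suffix would wrongly predict alternation here too.
Therefore /v/ is basic and [b] is derived by word-final hardening (voiced fricatives become stops word-finally).
Hence 'flower' is /nɛŋav/ underlyingly.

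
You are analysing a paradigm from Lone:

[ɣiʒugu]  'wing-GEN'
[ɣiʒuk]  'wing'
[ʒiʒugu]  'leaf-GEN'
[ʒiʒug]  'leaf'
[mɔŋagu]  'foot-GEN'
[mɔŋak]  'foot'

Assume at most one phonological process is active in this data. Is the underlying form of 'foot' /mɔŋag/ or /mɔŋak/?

The stem for 'foot' ends in [g] in [mɔŋagu] but [k] in [mɔŋak].
Compare 'leaf', with invariant [g] in [ʒiʒugu] and [ʒiʒug]: an analysis with underlying /g/ and a rule producing [k] in isolation would wrongly predict alternation here too.
The alternation reflects intervocalic voicing: voiceless stops become voiced between vowels. /k/ is underlying.

/mɔŋak/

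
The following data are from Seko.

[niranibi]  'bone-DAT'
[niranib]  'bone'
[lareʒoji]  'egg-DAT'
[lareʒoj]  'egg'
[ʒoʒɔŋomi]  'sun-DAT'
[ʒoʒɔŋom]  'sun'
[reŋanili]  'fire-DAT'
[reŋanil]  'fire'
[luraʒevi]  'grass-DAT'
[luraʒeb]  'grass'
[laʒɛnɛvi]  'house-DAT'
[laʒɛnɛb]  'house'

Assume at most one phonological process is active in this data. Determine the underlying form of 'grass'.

/luraʒev/

The stem for 'grass' ends in [v] in [luraʒevi] but [b] in [luraʒeb].
The stem 'bone' ([niranibi], [niranib]) shows [b] unchanged in both environments, so [b] cannot be basic with [v] derived before the DAT suffix.
Therefore /v/ is basic and [b] is derived by word-final hardening (voiced fricatives become stops word-finally).
Hence 'grass' is /luraʒev/ underlyingly.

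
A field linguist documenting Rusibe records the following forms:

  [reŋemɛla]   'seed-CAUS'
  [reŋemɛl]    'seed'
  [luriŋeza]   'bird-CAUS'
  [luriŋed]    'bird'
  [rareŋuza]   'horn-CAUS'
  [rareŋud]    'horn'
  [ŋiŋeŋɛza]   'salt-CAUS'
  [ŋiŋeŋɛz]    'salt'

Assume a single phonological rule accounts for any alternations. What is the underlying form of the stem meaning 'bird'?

/luriŋed/

The stem for 'bird' ends in [z] in [luriŋeza] but [d] in [luriŋed].
If /z/ were underlying and a rule turned it into [d] in isolation, 'salt' would also alternate; but it has [z] in both [ŋiŋeŋɛza] and [ŋiŋeŋɛz].
The alternation reflects intervocalic spirantization: voiced stops become fricatives between vowels. /d/ is underlying.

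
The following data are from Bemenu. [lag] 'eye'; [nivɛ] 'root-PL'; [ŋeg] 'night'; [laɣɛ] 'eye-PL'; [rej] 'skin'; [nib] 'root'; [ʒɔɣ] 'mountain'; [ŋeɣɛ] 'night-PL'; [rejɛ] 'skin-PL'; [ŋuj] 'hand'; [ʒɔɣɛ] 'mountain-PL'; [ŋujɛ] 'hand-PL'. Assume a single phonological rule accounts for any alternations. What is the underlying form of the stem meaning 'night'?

/ŋeg/

'night' shows [ɣ] ~ [g] at the end of the stem ([ŋeɣɛ] vs [ŋeg]).
The stem 'mountain' ([ʒɔɣɛ], [ʒɔɣ]) shows [ɣ] unchanged in both environments, so [ɣ] cannot be basic with [g] derived in isolation.
So /g/ is underlying, and a rule of intervocalic spirantization — voiced stops become fricatives between vowels — gives [ɣ].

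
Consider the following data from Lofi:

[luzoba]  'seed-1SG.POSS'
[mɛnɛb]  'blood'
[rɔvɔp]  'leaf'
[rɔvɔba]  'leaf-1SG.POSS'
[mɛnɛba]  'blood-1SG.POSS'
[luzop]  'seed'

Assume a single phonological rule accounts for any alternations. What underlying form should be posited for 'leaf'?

In [rɔvɔba] and [rɔvɔp] the final segment of 'leaf' alternates: [b] ~ [p].
But 'blood' keeps [b] in both environments ([mɛnɛba], [mɛnɛb]), so there is no rule changing /b/ to [p] in isolation.
The underlying segment must be /p/; voiceless stops become voiced between vowels, yielding [b] there.

/rɔvɔp/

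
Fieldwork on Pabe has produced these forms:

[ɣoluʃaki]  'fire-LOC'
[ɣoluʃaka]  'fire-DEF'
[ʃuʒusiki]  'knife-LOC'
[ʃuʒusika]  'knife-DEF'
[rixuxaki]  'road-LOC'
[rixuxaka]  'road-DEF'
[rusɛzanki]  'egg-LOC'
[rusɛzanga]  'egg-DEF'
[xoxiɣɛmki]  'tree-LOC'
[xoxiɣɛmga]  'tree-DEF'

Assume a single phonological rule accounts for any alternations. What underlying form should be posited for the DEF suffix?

The DEF morpheme has two allomorphs, [-ga] and [-ka].
The LOC suffix, which begins with [k], is invariant after every stem; so [k] is not altered by any rule here.
So the underlying form is /-ga/, and voiced stops become voiceless after a vowel.

/-ga/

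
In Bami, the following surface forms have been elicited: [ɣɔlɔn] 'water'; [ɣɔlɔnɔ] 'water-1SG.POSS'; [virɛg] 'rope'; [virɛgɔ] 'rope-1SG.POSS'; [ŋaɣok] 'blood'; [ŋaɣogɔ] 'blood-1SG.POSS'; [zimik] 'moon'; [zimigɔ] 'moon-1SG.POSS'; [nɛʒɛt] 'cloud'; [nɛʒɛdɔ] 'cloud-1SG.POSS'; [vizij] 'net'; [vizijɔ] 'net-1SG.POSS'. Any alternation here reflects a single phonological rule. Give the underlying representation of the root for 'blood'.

/ŋaɣok/

The stem for 'blood' ends in [k] in [ŋaɣok] but [g] in [ŋaɣogɔ].
But 'rope' keeps [g] in both environments ([virɛg], [virɛgɔ]), so there is no rule changing /g/ to [k] in isolation.
The alternation reflects intervocalic voicing: voiceless stops become voiced between vowels. /k/ is underlying.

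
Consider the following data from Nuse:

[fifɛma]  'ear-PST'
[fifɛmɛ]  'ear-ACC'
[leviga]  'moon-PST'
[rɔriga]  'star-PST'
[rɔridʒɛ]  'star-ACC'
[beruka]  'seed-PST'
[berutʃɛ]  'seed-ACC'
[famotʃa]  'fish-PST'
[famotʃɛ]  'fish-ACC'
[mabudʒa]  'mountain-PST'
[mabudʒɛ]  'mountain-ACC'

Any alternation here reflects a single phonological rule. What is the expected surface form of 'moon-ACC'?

The root 'star' surfaces as [rɔriga] and [rɔridʒɛ], with a stem-final [g] ~ [dʒ] alternation.
If /dʒ/ were underlying and a rule turned it into [g] before the PST suffix, 'mountain' would also alternate; but it has [dʒ] in both [mabudʒa] and [mabudʒɛ].
Therefore /g/ is basic and [dʒ] is derived by palatalization before a front vowel (/k/ and /g/ become palato-alveolar [tʃ] and [dʒ] before a front vowel).
From [leviga] the stem 'moon' is /levig/; before a front vowel this yields [levidʒɛ].

[levidʒɛ]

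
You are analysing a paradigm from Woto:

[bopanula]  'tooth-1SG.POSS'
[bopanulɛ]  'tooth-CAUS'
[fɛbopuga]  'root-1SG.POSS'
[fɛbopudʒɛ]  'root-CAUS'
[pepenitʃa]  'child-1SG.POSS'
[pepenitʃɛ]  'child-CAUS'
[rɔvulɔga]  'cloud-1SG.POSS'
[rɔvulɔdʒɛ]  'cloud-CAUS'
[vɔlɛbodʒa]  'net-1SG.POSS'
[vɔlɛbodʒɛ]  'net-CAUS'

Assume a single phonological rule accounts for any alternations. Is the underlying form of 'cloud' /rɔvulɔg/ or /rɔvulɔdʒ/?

/rɔvulɔg/

In [rɔvulɔga] and [rɔvulɔdʒɛ] the final segment of 'cloud' alternates: [g] ~ [dʒ].
If /dʒ/ were underlying and a rule turned it into [g] before the 1SG.POSS suffix, 'net' would also alternate; but it has [dʒ] in both [vɔlɛbodʒa] and [vɔlɛbodʒɛ].
The alternation reflects palatalization before a front vowel: /g/ becomes palato-alveolar [dʒ] before a front vowel. /g/ is underlying.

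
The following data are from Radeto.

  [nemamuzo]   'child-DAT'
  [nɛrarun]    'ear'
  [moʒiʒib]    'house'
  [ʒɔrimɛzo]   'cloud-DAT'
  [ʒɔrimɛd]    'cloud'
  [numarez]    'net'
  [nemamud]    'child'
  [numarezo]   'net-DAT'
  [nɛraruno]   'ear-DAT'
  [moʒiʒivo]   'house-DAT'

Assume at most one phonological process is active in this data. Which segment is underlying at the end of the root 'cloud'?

/d/

The stem for 'cloud' ends in [d] in [ʒɔrimɛd] but [z] in [ʒɔrimɛzo].
If /z/ were underlying and a rule turned it into [d] in isolation, 'net' would also alternate; but it has [z] in both [numarez] and [numarezo].
The underlying segment must be /d/; voiced stops become fricatives between vowels, yielding [z] there.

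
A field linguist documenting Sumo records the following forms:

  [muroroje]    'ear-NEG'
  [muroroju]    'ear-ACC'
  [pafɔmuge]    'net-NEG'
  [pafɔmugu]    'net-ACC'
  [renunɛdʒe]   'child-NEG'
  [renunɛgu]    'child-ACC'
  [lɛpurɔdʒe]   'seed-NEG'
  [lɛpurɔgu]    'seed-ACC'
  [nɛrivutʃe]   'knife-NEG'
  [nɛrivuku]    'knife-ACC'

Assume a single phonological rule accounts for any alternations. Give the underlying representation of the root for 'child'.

/renunɛdʒ/

The stem for 'child' ends in [dʒ] in [renunɛdʒe] but [g] in [renunɛgu].
If /g/ were underlying and a rule turned it into [dʒ] before the NEG suffix, 'net' would also alternate; but it has [g] in both [pafɔmuge] and [pafɔmugu].
So /dʒ/ is underlying, and a rule of depalatalization — palato-alveolar /tʃ/ and /dʒ/ become [k] and [g] when no front vowel follows — gives [g].
The underlying form of 'child' is therefore /renunɛdʒ/.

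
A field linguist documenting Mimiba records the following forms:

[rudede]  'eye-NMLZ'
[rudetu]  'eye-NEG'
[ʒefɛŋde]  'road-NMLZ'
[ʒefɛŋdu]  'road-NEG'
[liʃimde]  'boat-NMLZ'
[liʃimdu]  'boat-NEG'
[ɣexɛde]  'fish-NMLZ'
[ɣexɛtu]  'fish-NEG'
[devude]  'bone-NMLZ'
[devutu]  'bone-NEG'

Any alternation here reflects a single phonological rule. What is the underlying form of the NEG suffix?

The NEG suffix surfaces as [-du] and [-tu], depending on the final segment of the stem.
The NMLZ suffix, which begins with [d], is invariant after every stem; so [d] is not altered by any rule here.
So the underlying form is /-tu/, and voiceless stops become voiced after a nasal.

/-tu/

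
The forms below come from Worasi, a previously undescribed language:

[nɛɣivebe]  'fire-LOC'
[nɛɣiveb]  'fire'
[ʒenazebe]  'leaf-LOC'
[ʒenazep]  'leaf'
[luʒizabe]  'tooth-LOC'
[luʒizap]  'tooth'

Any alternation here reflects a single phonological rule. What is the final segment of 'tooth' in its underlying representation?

/p/

The stem for 'tooth' ends in [p] in [luʒizap] but [b] in [luʒizabe].
If /b/ were underlying and a rule turned it into [p] in isolation, 'fire' would also alternate; but it has [b] in both [nɛɣiveb] and [nɛɣivebe].
The underlying segment must be /p/; voiceless stops become voiced between vowels, yielding [b] there.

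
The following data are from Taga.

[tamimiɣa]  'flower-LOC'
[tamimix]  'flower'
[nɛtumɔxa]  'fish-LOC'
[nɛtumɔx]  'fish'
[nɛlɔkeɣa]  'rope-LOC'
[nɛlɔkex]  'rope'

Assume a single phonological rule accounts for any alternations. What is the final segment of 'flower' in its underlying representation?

The root 'flower' surfaces as [tamimiɣa] and [tamimix], with a stem-final [ɣ] ~ [x] alternation.
If /x/ were underlying and a rule turned it into [ɣ] before the LOC suffix, 'fish' would also alternate; but it has [x] in both [nɛtumɔxa] and [nɛtumɔx].
The underlying segment must be /ɣ/; voiced obstruents become voiceless word-finally, yielding [x] there.

/ɣ/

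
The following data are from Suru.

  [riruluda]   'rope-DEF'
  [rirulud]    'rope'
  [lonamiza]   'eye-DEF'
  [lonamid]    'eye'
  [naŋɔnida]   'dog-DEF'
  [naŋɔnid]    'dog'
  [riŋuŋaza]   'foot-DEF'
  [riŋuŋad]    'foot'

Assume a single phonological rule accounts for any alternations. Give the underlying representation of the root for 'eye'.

The stem for 'eye' ends in [z] in [lonamiza] but [d] in [lonamid].
But 'rope' keeps [d] in both environments ([riruluda], [rirulud]), so there is no rule changing /d/ to [z] before the DEF suffix.
The alternation reflects word-final hardening: voiced fricatives become stops word-finally. /z/ is underlying.

/lonamiz/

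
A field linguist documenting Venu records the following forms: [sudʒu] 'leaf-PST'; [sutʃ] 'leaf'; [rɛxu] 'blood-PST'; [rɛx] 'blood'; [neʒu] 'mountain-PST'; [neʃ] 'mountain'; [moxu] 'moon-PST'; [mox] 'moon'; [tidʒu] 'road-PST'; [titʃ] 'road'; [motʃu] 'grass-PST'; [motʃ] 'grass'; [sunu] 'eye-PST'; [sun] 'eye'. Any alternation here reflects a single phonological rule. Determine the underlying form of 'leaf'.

'leaf' shows [dʒ] ~ [tʃ] at the end of the stem ([sudʒu] vs [sutʃ]).
Compare 'grass', with invariant [tʃ] in [motʃu] and [motʃ]: an analysis with underlying /tʃ/ and a rule producing [dʒ] before the PST suffix would wrongly predict alternation here too.
The alternation reflects word-final obstruent devoicing: voiced obstruents become voiceless word-finally. /dʒ/ is underlying.
So 'leaf' = /sudʒ/.

/sudʒ/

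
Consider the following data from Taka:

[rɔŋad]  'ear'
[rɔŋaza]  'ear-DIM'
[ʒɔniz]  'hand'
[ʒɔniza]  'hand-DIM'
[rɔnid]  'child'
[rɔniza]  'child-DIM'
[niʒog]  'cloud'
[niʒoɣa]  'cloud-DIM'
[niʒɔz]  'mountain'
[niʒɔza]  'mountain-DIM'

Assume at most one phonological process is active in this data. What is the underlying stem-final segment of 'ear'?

The root 'ear' surfaces as [rɔŋad] and [rɔŋaza], with a stem-final [d] ~ [z] alternation.
Compare 'hand', with invariant [z] in [ʒɔniz] and [ʒɔniza]: an analysis with underlying /z/ and a rule producing [d] in isolation would wrongly predict alternation here too.
So /d/ is underlying, and a rule of intervocalic spirantization — voiced stops become fricatives between vowels — gives [z].

/d/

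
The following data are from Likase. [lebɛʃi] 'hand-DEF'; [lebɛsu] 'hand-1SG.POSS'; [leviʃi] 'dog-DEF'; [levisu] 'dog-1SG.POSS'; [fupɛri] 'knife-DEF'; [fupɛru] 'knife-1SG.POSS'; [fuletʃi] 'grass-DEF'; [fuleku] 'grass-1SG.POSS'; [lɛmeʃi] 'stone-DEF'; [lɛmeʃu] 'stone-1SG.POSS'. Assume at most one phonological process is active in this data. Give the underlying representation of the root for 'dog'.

The stem for 'dog' ends in [ʃ] in [leviʃi] but [s] in [levisu].
But 'stone' keeps [ʃ] in both environments ([lɛmeʃi], [lɛmeʃu]), so there is no rule changing /ʃ/ to [s] before the 1SG.POSS suffix.
The underlying segment must be /s/; /k/ and /s/ become palato-alveolar [tʃ] and [ʃ] before a front vowel, yielding [ʃ] there.

/levis/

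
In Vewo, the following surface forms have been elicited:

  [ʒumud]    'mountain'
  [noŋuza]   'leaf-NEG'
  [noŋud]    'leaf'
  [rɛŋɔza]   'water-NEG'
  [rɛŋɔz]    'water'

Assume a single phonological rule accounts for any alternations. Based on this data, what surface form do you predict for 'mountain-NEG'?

[ʒumuza]

The stem for 'leaf' ends in [z] in [noŋuza] but [d] in [noŋud].
If /z/ were underlying and a rule turned it into [d] in isolation, 'water' would also alternate; but it has [z] in both [rɛŋɔza] and [rɛŋɔz].
The alternation reflects intervocalic spirantization: voiced stops become fricatives between vowels. /d/ is underlying.
From [ʒumud] the stem 'mountain' is /ʒumud/; between vowels this yields [ʒumuza].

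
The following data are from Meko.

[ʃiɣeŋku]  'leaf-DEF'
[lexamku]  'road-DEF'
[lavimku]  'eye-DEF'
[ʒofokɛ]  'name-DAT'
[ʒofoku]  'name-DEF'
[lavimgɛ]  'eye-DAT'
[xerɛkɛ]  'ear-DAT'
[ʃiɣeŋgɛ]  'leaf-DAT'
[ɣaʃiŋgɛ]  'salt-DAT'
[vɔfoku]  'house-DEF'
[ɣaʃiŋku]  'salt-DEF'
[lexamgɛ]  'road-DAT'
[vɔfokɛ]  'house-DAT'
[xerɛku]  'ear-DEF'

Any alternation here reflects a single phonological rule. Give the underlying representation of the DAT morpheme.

/-gɛ/

The DAT morpheme has two allomorphs, [-gɛ] and [-kɛ].
The DEF suffix, which begins with [k], is invariant after every stem; so [k] is not altered by any rule here.
The DAT suffix is therefore /-gɛ/ underlyingly, with post-vocalic devoicing: voiced stops become voiceless after a vowel.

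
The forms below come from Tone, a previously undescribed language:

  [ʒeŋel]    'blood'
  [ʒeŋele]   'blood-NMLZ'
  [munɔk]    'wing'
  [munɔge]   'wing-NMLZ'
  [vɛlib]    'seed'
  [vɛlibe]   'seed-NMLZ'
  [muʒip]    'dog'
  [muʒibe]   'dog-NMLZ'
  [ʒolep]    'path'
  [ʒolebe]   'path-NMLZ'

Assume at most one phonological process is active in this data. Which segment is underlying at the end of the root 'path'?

/p/

The stem for 'path' ends in [p] in [ʒolep] but [b] in [ʒolebe].
The stem 'seed' ([vɛlib], [vɛlibe]) shows [b] unchanged in both environments, so [b] cannot be basic with [p] derived in isolation.
Therefore /p/ is basic and [b] is derived by intervocalic voicing (voiceless stops become voiced between vowels).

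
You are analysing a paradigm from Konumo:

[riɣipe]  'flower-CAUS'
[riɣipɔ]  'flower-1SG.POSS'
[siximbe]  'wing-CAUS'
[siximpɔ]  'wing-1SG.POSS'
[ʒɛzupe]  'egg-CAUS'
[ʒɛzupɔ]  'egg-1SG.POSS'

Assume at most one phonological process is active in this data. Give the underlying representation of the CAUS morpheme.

The CAUS morpheme has two allomorphs, [-be] and [-pe].
The 1SG.POSS suffix, which begins with [p], is invariant after every stem; so [p] is not altered by any rule here.
The CAUS suffix is therefore /-be/ underlyingly, with post-vocalic devoicing: voiced stops become voiceless after a vowel.

/-be/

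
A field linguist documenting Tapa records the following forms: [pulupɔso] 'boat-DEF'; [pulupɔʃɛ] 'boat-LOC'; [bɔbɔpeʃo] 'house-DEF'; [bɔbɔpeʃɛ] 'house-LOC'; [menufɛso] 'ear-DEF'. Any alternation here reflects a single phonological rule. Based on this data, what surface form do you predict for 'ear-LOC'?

[menufɛʃɛ]

In [pulupɔso] and [pulupɔʃɛ] the final segment of 'boat' alternates: [s] ~ [ʃ].
But 'house' keeps [ʃ] in both environments ([bɔbɔpeʃo], [bɔbɔpeʃɛ]), so there is no rule changing /ʃ/ to [s] before the DEF suffix.
The underlying segment must be /s/; /s/ becomes palato-alveolar [ʃ] before a front vowel, yielding [ʃ] there.
The one attested form of 'ear', [menufɛso], shows underlying /menufɛs/. Applying the same rule before a front vowel gives [menufɛʃɛ].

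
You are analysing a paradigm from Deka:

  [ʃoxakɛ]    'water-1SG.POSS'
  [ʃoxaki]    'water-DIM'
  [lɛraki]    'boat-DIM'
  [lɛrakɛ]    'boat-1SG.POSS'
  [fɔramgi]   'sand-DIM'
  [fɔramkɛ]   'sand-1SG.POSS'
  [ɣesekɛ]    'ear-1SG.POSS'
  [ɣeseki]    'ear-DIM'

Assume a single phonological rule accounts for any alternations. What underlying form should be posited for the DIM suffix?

The DIM morpheme has two allomorphs, [-gi] and [-ki].
The 1SG.POSS suffix, which begins with [k], is invariant after every stem; so [k] is not altered by any rule here.
The DIM suffix is therefore /-gi/ underlyingly, with post-vocalic devoicing: voiced stops become voiceless after a vowel.

/-gi/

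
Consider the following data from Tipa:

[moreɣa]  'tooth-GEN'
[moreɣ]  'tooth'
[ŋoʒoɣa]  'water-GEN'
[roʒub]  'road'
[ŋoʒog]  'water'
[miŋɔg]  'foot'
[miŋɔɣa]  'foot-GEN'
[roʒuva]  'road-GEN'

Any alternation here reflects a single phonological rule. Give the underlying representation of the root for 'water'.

In [ŋoʒoɣa] and [ŋoʒog] the final segment of 'water' alternates: [ɣ] ~ [g].
Compare 'tooth', with invariant [ɣ] in [moreɣa] and [moreɣ]: an analysis with underlying /ɣ/ and a rule producing [g] in isolation would wrongly predict alternation here too.
The underlying segment must be /g/; voiced stops become fricatives between vowels, yielding [ɣ] there.
So 'water' = /ŋoʒog/.

/ŋoʒog/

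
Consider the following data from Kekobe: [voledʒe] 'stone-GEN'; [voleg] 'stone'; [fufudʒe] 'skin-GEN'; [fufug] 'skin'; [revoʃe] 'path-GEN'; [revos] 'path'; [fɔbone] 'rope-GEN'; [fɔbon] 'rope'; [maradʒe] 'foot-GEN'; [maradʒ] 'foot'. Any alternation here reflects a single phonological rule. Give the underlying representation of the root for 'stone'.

/voleg/

The root 'stone' surfaces as [voledʒe] and [voleg], with a stem-final [dʒ] ~ [g] alternation.
But 'foot' keeps [dʒ] in both environments ([maradʒe], [maradʒ]), so there is no rule changing /dʒ/ to [g] in isolation.
So /g/ is underlying, and a rule of palatalization before a front vowel — /g/ and /s/ become palato-alveolar [dʒ] and [ʃ] before a front vowel — gives [dʒ].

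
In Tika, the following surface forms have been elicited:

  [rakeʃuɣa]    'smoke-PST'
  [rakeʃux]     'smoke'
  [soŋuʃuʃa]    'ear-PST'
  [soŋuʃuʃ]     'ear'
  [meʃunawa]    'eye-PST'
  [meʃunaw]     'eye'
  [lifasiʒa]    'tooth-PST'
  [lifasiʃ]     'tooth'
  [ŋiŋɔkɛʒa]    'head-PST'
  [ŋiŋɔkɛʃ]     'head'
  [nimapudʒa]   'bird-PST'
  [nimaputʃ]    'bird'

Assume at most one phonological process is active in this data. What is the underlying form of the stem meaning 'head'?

/ŋiŋɔkɛʒ/

The stem for 'head' ends in [ʒ] in [ŋiŋɔkɛʒa] but [ʃ] in [ŋiŋɔkɛʃ].
But 'ear' keeps [ʃ] in both environments ([soŋuʃuʃa], [soŋuʃuʃ]), so there is no rule changing /ʃ/ to [ʒ] before the PST suffix.
The alternation reflects word-final obstruent devoicing: voiced obstruents become voiceless word-finally. /ʒ/ is underlying.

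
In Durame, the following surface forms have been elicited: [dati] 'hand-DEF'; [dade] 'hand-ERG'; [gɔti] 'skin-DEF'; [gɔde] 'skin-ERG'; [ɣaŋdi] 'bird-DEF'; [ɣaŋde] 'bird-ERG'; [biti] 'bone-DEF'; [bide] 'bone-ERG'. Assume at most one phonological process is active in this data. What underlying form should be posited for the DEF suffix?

/-ti/

The DEF morpheme has two allomorphs, [-di] and [-ti].
By contrast the ERG suffix keeps its initial [d] throughout — that segment must be underlying.
The DEF suffix is therefore /-ti/ underlyingly, with post-nasal voicing: voiceless stops become voiced after a nasal.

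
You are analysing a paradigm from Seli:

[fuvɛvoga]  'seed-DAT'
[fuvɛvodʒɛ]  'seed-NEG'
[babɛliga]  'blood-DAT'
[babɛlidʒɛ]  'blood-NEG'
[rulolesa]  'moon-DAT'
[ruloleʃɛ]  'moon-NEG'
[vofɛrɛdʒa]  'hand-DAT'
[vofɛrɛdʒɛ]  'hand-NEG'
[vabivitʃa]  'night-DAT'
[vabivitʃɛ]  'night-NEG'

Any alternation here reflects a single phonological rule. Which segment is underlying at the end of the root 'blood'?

/g/

In [babɛliga] and [babɛlidʒɛ] the final segment of 'blood' alternates: [g] ~ [dʒ].
Compare 'hand', with invariant [dʒ] in [vofɛrɛdʒa] and [vofɛrɛdʒɛ]: an analysis with underlying /dʒ/ and a rule producing [g] before the DAT suffix would wrongly predict alternation here too.
Therefore /g/ is basic and [dʒ] is derived by palatalization before a front vowel (/g/ and /s/ become palato-alveolar [dʒ] and [ʃ] before a front vowel).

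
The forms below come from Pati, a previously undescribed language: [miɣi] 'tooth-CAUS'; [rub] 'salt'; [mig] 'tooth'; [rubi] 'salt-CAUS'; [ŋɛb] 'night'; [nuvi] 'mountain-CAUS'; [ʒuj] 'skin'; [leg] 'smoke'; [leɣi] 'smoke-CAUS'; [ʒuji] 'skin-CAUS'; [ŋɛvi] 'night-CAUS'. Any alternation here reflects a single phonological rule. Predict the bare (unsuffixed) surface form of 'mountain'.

The root 'night' surfaces as [ŋɛvi] and [ŋɛb], with a stem-final [v] ~ [b] alternation.
Compare 'salt', with invariant [b] in [rubi] and [rub]: an analysis with underlying /b/ and a rule producing [v] before the CAUS suffix would wrongly predict alternation here too.
The underlying segment must be /v/; voiced fricatives become stops word-finally, yielding [b] there.
The one attested form of 'mountain', [nuvi], shows underlying /nuv/. Applying the same rule word-finally gives [nub].

[nub]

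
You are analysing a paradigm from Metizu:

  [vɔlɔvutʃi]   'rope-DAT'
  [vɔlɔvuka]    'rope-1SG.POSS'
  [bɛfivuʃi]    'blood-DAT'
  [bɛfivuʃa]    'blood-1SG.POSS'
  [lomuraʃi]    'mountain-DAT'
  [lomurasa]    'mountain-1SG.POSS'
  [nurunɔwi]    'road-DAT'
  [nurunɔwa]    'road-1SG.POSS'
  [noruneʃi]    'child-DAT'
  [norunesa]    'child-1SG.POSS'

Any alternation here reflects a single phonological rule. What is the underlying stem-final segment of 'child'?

/s/

In [noruneʃi] and [norunesa] the final segment of 'child' alternates: [ʃ] ~ [s].
But 'blood' keeps [ʃ] in both environments ([bɛfivuʃi], [bɛfivuʃa]), so there is no rule changing /ʃ/ to [s] before the 1SG.POSS suffix.
The alternation reflects palatalization before a front vowel: /k/ and /s/ become palato-alveolar [tʃ] and [ʃ] before a front vowel. /s/ is underlying.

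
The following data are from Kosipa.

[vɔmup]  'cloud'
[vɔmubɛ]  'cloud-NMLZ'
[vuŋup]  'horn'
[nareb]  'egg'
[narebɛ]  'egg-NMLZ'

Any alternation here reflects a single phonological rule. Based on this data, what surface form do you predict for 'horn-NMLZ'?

[vuŋubɛ]

In [vɔmup] and [vɔmubɛ] the final segment of 'cloud' alternates: [p] ~ [b].
But 'egg' keeps [b] in both environments ([nareb], [narebɛ]), so there is no rule changing /b/ to [p] in isolation.
So /p/ is underlying, and a rule of intervocalic voicing — voiceless stops become voiced between vowels — gives [b].
The one attested form of 'horn', [vuŋup], shows underlying /vuŋup/. Applying the same rule between vowels gives [vuŋubɛ].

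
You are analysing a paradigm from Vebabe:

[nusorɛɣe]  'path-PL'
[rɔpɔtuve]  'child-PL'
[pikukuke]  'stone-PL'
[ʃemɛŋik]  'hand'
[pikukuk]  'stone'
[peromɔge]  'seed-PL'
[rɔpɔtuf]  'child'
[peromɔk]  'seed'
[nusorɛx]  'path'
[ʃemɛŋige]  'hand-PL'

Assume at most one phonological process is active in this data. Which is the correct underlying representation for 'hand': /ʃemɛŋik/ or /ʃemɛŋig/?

The root 'hand' surfaces as [ʃemɛŋik] and [ʃemɛŋige], with a stem-final [k] ~ [g] alternation.
But 'stone' keeps [k] in both environments ([pikukuk], [pikukuke]), so there is no rule changing /k/ to [g] before the PL suffix.
The underlying segment must be /g/; voiced obstruents become voiceless word-finally, yielding [k] there.

/ʃemɛŋig/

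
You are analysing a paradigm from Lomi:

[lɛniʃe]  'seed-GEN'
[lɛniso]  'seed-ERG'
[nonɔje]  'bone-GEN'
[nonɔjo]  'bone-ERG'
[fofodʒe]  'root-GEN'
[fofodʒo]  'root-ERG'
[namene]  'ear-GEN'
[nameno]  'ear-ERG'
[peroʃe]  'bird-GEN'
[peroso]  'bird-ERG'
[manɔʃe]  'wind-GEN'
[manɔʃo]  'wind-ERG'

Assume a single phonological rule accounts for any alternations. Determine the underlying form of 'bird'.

The stem for 'bird' ends in [ʃ] in [peroʃe] but [s] in [peroso].
If /ʃ/ were underlying and a rule turned it into [s] before the ERG suffix, 'wind' would also alternate; but it has [ʃ] in both [manɔʃe] and [manɔʃo].
The alternation reflects palatalization before a front vowel: /s/ becomes palato-alveolar [ʃ] before a front vowel. /s/ is underlying.

/peros/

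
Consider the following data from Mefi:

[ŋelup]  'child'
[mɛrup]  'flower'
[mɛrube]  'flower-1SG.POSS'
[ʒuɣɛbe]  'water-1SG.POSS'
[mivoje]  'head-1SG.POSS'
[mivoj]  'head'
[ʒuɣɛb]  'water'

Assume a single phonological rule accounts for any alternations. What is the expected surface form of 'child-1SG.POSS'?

[ŋelube]

The root 'flower' surfaces as [mɛrube] and [mɛrup], with a stem-final [b] ~ [p] alternation.
Compare 'water', with invariant [b] in [ʒuɣɛbe] and [ʒuɣɛb]: an analysis with underlying /b/ and a rule producing [p] in isolation would wrongly predict alternation here too.
The alternation reflects intervocalic voicing: voiceless stops become voiced between vowels. /p/ is underlying.
The one attested form of 'child', [ŋelup], shows underlying /ŋelup/. Applying the same rule between vowels gives [ŋelube].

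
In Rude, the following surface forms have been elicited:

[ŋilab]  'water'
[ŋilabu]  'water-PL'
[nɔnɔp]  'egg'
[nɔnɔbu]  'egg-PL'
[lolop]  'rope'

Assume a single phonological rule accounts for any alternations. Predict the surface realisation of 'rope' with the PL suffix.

The root 'egg' surfaces as [nɔnɔp] and [nɔnɔbu], with a stem-final [p] ~ [b] alternation.
If /b/ were underlying and a rule turned it into [p] in isolation, 'water' would also alternate; but it has [b] in both [ŋilab] and [ŋilabu].
So /p/ is underlying, and a rule of intervocalic voicing — voiceless stops become voiced between vowels — gives [b].
From [lolop] the stem 'rope' is /lolop/; between vowels this yields [lolobu].

[lolobu]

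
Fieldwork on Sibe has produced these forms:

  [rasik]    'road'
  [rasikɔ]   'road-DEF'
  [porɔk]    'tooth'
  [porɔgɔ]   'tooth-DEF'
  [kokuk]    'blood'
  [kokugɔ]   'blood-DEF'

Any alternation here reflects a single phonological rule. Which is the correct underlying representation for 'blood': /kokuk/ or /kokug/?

'blood' shows [k] ~ [g] at the end of the stem ([kokuk] vs [kokugɔ]).
If /k/ were underlying and a rule turned it into [g] before the DEF suffix, 'road' would also alternate; but it has [k] in both [rasik] and [rasikɔ].
Therefore /g/ is basic and [k] is derived by word-final obstruent devoicing (voiced obstruents become voiceless word-finally).

/kokug/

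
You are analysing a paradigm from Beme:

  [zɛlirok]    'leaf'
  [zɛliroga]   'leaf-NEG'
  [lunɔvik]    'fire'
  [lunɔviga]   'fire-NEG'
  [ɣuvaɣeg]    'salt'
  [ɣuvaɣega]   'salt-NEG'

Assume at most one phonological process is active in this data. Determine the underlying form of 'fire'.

In [lunɔvik] and [lunɔviga] the final segment of 'fire' alternates: [k] ~ [g].
But 'salt' keeps [g] in both environments ([ɣuvaɣeg], [ɣuvaɣega]), so there is no rule changing /g/ to [k] in isolation.
The alternation reflects intervocalic voicing: voiceless stops become voiced between vowels. /k/ is underlying.

/lunɔvik/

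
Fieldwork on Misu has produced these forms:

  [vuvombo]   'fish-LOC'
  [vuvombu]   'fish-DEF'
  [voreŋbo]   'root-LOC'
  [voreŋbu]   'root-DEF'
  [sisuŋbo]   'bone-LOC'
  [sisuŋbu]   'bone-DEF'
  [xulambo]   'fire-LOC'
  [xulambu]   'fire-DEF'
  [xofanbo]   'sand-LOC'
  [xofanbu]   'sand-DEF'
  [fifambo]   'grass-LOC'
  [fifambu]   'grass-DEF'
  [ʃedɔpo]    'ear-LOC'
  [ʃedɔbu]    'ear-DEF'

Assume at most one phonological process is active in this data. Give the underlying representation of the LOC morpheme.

/-po/

The LOC suffix surfaces as [-bo] and [-po], depending on the final segment of the stem.
By contrast the DEF suffix keeps its initial [b] throughout — that segment must be underlying.
The LOC suffix is therefore /-po/ underlyingly, with post-nasal voicing: voiceless stops become voiced after a nasal.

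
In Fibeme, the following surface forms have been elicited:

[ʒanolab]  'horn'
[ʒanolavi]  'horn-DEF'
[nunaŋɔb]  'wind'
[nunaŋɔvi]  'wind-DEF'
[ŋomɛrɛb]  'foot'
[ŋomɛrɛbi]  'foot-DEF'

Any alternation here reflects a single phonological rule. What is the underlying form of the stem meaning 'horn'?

In [ʒanolab] and [ʒanolavi] the final segment of 'horn' alternates: [b] ~ [v].
But 'foot' keeps [b] in both environments ([ŋomɛrɛb], [ŋomɛrɛbi]), so there is no rule changing /b/ to [v] before the DEF suffix.
The alternation reflects word-final hardening: voiced fricatives become stops word-finally. /v/ is underlying.
Hence 'horn' is /ʒanolav/ underlyingly.

/ʒanolav/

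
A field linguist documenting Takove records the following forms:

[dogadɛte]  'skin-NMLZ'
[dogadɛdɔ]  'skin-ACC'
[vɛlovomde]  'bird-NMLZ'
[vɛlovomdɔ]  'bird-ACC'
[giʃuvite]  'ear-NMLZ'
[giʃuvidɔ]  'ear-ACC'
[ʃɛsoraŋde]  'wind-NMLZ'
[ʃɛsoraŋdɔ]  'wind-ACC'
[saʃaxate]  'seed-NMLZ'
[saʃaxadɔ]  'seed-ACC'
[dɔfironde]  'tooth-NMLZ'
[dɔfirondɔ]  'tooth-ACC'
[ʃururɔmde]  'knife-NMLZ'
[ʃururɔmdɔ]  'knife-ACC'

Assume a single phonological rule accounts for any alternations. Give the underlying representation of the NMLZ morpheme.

/-te/

The NMLZ suffix surfaces as [-de] and [-te], depending on the final segment of the stem.
By contrast the ACC suffix keeps its initial [d] throughout — that segment must be underlying.
The NMLZ suffix is therefore /-te/ underlyingly, with post-nasal voicing: voiceless stops become voiced after a nasal.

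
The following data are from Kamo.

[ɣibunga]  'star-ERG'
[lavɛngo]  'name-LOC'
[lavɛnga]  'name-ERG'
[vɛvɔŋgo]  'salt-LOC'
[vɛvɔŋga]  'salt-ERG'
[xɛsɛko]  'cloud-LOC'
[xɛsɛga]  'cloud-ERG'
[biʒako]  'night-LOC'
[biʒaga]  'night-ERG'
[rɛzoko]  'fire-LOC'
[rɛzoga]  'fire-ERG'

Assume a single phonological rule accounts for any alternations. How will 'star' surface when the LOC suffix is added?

The LOC morpheme has two allomorphs, [-go] and [-ko].
By contrast the ERG suffix keeps its initial [g] throughout — that segment must be underlying.
The LOC suffix is therefore /-ko/ underlyingly, with post-nasal voicing: voiceless stops become voiced after a nasal.
After 'star', which ends in a nasal, the suffix surfaces as [-go], giving [ɣibungo].

[ɣibungo]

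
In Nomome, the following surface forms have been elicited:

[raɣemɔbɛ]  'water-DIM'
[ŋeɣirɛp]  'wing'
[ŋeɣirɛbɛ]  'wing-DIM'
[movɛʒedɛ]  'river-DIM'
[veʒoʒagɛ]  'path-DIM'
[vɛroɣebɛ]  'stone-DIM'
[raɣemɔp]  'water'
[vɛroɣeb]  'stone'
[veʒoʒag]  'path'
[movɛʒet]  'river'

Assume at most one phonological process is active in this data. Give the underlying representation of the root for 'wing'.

The root 'wing' surfaces as [ŋeɣirɛp] and [ŋeɣirɛbɛ], with a stem-final [p] ~ [b] alternation.
The stem 'stone' ([vɛroɣeb], [vɛroɣebɛ]) shows [b] unchanged in both environments, so [b] cannot be basic with [p] derived in isolation.
The alternation reflects intervocalic voicing: voiceless stops become voiced between vowels. /p/ is underlying.
So 'wing' = /ŋeɣirɛp/.

/ŋeɣirɛp/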